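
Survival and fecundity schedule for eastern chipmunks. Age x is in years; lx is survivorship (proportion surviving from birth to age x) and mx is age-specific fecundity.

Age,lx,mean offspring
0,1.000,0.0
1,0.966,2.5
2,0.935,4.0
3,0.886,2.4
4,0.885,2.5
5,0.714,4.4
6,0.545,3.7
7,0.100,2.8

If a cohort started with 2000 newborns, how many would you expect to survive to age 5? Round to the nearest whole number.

Expected survivors = N0 · l_5 = 2000 × 0.714 = 1428 → 1428

1428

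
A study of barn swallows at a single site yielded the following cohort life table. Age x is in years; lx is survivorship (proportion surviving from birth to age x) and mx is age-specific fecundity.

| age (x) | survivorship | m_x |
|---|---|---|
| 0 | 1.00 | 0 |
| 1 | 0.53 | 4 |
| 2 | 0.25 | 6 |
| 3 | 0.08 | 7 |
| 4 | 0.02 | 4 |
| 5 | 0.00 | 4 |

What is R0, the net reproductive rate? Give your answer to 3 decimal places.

lx·mx by age: 0, 2.12, 1.5, 0.56, 0.08, 0
R0 = Σ lx·mx = 4.26 → 4.260

4.260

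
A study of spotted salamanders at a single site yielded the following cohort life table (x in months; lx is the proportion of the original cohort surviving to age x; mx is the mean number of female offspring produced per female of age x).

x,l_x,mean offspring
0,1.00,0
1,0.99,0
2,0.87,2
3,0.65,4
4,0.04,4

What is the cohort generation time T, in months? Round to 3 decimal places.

lx·mx: 0, 0, 1.74, 2.6, 0.16 → R0 = 4.5
x·lx·mx: 0, 0, 3.48, 7.8, 0.64 → Σ = 11.92
T = 11.92 / 4.5 = 2.648889… → 2.649

2.649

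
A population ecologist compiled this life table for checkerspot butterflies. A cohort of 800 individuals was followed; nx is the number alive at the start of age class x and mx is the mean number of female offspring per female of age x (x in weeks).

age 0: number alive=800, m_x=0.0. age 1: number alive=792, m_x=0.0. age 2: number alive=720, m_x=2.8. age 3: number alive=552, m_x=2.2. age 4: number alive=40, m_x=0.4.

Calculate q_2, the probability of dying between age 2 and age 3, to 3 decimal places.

0.233

lx = nx/n0 = nx/800: 1, 0.99, 0.9, 0.69, 0.05
q_2 = (l_2 − l_3) / l_2 = (0.9 − 0.69) / 0.9
     = 0.21 / 0.9 = 0.233333… → 0.233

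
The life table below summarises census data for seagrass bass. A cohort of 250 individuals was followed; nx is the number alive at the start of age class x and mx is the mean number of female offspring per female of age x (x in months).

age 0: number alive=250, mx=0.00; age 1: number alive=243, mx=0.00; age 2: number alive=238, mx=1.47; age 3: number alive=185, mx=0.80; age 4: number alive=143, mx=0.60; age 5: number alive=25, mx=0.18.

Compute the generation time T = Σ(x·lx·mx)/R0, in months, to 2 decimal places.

2.57

lx = nx/n0 = nx/250: 1, 0.972, 0.952, 0.74, 0.572, 0.1
lx·mx: 0, 0, 1.39944, 0.592, 0.3432, 0.018 → R0 = 2.35264
x·lx·mx: 0, 0, 2.79888, 1.776, 1.3728, 0.09 → Σ = 6.03768
T = 6.03768 / 2.35264 = 2.566342… → 2.57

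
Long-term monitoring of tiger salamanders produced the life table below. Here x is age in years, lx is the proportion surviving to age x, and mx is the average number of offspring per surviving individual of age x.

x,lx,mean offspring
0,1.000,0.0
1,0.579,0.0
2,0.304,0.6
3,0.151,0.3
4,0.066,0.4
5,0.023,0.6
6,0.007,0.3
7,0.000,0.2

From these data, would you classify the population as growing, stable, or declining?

R0 = Σ lx·mx = 0 + 0 + 0.1824 + 0.0453 + 0.0264 + 0.0138 + 0.0021 + 0 = 0.27
R0 < 1, so the population is declining.

declining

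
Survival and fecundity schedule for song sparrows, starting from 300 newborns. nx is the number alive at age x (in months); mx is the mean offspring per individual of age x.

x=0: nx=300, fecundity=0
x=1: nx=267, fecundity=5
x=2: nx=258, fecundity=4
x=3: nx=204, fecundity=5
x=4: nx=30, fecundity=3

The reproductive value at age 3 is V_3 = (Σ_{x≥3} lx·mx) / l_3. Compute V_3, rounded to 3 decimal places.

lx = nx/n0 = nx/300: 1, 0.89, 0.86, 0.68, 0.1
lx·mx for x ≥ 3: 3.4, 0.3 → sum = 3.7
V_3 = 3.7 / l_3 = 3.7 / 0.68 = 5.441176… → 5.441

5.441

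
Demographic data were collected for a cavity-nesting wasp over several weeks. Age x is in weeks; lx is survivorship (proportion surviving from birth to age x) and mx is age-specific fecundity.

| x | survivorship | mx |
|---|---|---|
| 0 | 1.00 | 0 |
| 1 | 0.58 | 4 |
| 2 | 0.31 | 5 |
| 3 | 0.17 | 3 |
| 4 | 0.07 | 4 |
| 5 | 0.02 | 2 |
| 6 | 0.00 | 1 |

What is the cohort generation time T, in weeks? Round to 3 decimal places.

lx·mx: 0, 2.32, 1.55, 0.51, 0.28, 0.04, 0 → R0 = 4.7
x·lx·mx: 0, 2.32, 3.1, 1.53, 1.12, 0.2, 0 → Σ = 8.27
T = 8.27 / 4.7 = 1.759574… → 1.760

1.760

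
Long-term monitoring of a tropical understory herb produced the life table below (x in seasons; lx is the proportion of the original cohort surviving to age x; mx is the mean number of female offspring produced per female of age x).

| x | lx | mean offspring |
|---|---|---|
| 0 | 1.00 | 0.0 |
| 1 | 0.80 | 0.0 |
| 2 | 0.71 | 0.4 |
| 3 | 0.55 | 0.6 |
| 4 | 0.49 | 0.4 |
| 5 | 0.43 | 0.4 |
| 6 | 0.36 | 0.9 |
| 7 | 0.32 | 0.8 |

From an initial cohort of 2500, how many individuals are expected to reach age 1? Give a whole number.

2000

Expected survivors = N0 · l_1 = 2500 × 0.80 = 2000 → 2000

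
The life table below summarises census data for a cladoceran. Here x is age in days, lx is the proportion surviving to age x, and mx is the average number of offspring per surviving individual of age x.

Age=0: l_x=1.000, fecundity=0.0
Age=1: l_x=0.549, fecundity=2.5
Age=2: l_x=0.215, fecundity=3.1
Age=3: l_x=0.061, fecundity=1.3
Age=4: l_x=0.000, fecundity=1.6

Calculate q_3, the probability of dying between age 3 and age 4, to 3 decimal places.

q_3 = (l_3 − l_4) / l_3 = (0.061 − 0) / 0.061
     = 0.061 / 0.061 = 1 → 1.000

1.000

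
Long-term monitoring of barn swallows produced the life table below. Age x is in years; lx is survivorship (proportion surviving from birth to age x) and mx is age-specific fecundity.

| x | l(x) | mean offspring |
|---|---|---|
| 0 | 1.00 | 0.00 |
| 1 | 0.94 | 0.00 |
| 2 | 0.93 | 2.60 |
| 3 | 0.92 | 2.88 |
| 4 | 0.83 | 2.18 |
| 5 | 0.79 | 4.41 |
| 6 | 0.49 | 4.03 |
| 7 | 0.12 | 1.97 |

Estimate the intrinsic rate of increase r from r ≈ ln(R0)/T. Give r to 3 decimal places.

0.625

R0 = Σ lx·mx = 0 + 0 + 2.418 + 2.6496 + 1.8094 + 3.4839 + 1.9747 + 0.2364 = 12.572
Σ x·lx·mx = 50.9449; T = 50.9449/12.572 = 4.05225…
r ≈ ln(R0)/T = ln(12.572)/4.05225… = 0.62471… → 0.625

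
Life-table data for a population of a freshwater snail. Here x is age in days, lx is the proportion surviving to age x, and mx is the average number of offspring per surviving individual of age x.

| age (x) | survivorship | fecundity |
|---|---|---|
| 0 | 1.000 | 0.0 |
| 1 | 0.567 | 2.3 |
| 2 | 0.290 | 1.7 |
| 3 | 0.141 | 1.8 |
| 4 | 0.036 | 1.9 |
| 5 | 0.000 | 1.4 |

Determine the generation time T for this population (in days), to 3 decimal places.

lx·mx: 0, 1.3041, 0.493, 0.2538, 0.0684, 0 → R0 = 2.1193
x·lx·mx: 0, 1.3041, 0.986, 0.7614, 0.2736, 0 → Σ = 3.3251
T = 3.3251 / 2.1193 = 1.568961… → 1.569

1.569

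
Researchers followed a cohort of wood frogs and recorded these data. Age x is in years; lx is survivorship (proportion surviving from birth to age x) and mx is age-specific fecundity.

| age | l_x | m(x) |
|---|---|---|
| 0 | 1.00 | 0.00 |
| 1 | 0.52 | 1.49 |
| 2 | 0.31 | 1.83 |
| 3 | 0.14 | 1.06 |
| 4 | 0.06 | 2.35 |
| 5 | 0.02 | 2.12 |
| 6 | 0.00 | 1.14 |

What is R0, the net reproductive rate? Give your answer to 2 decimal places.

lx·mx by age: 0, 0.7748, 0.5673, 0.1484, 0.141, 0.0424, 0
R0 = Σ lx·mx = 1.6739 → 1.67

1.67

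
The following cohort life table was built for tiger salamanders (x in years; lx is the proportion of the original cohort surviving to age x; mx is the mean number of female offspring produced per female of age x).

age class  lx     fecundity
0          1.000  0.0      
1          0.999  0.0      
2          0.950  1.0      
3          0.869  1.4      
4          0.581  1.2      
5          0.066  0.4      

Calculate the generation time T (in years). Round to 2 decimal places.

lx·mx: 0, 0, 0.95, 1.2166, 0.6972, 0.0264 → R0 = 2.8902
x·lx·mx: 0, 0, 1.9, 3.6498, 2.7888, 0.132 → Σ = 8.4706
T = 8.4706 / 2.8902 = 2.930801… → 2.93

2.93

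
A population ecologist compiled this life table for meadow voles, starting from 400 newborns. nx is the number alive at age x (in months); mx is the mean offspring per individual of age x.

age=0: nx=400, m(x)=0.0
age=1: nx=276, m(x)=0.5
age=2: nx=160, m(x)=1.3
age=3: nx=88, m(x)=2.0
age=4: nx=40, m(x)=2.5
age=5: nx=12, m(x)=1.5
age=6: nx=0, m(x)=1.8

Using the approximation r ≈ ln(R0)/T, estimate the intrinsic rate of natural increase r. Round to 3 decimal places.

0.191

lx = nx/n0 = nx/400: 1, 0.69, 0.4, 0.22, 0.1, 0.03, 0
R0 = Σ lx·mx = 0 + 0.345 + 0.52 + 0.44 + 0.25 + 0.045 + 0 = 1.6
Σ x·lx·mx = 3.93; T = 3.93/1.6 = 2.45625
r ≈ ln(R0)/T = ln(1.6)/2.45625 = 0.19135… → 0.191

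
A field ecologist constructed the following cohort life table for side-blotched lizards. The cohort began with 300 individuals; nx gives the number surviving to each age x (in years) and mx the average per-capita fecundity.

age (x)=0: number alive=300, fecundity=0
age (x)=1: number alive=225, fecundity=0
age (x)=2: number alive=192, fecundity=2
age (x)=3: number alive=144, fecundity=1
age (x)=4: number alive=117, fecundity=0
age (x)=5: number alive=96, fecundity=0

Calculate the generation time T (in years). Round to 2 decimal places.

2.27

lx = nx/n0 = nx/300: 1, 0.75, 0.64, 0.48, 0.39, 0.32
lx·mx: 0, 0, 1.28, 0.48, 0, 0 → R0 = 1.76
x·lx·mx: 0, 0, 2.56, 1.44, 0, 0 → Σ = 4
T = 4 / 1.76 = 2.272727… → 2.27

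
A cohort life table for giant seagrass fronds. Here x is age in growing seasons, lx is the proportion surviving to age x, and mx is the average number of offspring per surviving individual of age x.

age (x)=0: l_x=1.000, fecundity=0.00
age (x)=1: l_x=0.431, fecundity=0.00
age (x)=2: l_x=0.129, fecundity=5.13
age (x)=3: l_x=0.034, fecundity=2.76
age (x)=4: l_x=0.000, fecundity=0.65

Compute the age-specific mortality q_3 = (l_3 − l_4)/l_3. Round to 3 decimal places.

1.000

q_3 = (l_3 − l_4) / l_3 = (0.034 − 0) / 0.034
     = 0.034 / 0.034 = 1 → 1.000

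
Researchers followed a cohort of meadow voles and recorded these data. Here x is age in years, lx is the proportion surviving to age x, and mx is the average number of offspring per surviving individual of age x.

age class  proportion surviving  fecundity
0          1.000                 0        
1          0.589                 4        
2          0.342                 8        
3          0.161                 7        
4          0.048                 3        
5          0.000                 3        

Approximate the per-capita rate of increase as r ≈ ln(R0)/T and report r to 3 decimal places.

0.999

R0 = Σ lx·mx = 0 + 2.356 + 2.736 + 1.127 + 0.144 + 0 = 6.363
Σ x·lx·mx = 11.785; T = 11.785/6.363 = 1.85211…
r ≈ ln(R0)/T = ln(6.363)/1.85211… = 0.99913… → 0.999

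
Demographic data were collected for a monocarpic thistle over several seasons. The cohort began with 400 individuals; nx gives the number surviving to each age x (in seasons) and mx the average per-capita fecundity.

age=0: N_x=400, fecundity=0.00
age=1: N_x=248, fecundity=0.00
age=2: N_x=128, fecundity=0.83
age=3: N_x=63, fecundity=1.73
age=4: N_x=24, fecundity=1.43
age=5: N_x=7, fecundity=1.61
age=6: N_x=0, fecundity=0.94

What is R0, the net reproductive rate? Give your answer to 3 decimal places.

lx = nx/n0 = nx/400: 1, 0.62, 0.32, 0.1575, 0.06, 0.0175, 0
lx·mx by age: 0, 0, 0.2656, 0.272475, 0.0858, 0.028175, 0
R0 = Σ lx·mx = 0.65205 → 0.652

0.652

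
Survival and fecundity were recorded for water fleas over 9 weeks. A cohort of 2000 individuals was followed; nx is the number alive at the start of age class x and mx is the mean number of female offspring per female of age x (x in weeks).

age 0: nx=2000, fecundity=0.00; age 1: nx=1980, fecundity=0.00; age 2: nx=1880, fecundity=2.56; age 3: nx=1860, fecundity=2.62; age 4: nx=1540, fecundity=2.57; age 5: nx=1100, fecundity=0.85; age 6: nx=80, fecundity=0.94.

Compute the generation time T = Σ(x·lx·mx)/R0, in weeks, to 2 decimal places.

3.08

lx = nx/n0 = nx/2000: 1, 0.99, 0.94, 0.93, 0.77, 0.55, 0.04
lx·mx: 0, 0, 2.4064, 2.4366, 1.9789, 0.4675, 0.0376 → R0 = 7.327
x·lx·mx: 0, 0, 4.8128, 7.3098, 7.9156, 2.3375, 0.2256 → Σ = 22.6013
T = 22.6013 / 7.327 = 3.084659… → 3.08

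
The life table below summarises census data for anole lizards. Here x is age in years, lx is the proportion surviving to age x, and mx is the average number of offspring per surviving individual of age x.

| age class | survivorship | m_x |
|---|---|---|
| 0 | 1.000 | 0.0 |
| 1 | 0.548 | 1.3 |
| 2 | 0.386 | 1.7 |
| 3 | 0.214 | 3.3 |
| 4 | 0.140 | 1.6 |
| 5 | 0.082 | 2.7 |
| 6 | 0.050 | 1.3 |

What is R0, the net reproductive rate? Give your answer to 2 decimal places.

lx·mx by age: 0, 0.7124, 0.6562, 0.7062, 0.224, 0.2214, 0.065
R0 = Σ lx·mx = 2.5852 → 2.59

2.59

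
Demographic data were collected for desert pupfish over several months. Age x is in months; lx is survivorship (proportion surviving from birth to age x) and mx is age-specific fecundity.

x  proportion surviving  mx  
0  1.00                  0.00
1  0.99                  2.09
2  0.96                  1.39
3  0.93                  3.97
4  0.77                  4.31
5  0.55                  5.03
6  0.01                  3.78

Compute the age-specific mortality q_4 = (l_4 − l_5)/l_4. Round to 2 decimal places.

0.29

q_4 = (l_4 − l_5) / l_4 = (0.77 − 0.55) / 0.77
     = 0.22 / 0.77 = 0.285714… → 0.29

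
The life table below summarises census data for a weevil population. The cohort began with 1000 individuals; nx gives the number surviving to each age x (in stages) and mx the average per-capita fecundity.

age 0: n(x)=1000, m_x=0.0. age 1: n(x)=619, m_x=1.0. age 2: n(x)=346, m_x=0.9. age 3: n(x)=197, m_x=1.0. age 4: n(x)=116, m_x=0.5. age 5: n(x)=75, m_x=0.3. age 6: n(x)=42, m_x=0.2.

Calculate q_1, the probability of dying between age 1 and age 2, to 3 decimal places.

0.441

lx = nx/n0 = nx/1000: 1, 0.619, 0.346, 0.197, 0.116, 0.075, 0.042
q_1 = (l_1 − l_2) / l_1 = (0.619 − 0.346) / 0.619
     = 0.273 / 0.619 = 0.441034… → 0.441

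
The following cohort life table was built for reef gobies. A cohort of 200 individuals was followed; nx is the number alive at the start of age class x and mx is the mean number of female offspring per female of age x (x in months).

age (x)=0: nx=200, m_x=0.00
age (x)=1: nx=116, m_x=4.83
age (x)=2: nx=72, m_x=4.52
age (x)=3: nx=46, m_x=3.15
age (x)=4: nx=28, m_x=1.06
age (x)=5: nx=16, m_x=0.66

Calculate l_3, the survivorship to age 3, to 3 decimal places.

0.230

l_3 = n_3/n_0 = 46/200 = 0.23 → 0.230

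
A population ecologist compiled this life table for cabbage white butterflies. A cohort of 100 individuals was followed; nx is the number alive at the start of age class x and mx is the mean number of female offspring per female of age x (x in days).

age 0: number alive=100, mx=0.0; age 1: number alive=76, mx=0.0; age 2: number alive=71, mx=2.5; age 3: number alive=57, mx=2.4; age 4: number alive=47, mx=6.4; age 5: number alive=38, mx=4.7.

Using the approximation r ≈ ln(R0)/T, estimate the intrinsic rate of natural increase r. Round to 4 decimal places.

0.5746

lx = nx/n0 = nx/100: 1, 0.76, 0.71, 0.57, 0.47, 0.38
R0 = Σ lx·mx = 0 + 0 + 1.775 + 1.368 + 3.008 + 1.786 = 7.937
Σ x·lx·mx = 28.616; T = 28.616/7.937 = 3.60539…
r ≈ ln(R0)/T = ln(7.937)/3.60539… = 0.574566… → 0.5746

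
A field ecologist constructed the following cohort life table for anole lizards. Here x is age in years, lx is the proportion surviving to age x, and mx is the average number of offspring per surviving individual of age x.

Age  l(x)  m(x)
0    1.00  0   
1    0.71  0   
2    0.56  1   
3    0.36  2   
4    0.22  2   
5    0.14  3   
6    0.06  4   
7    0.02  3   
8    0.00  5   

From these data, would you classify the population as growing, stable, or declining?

growing

R0 = Σ lx·mx = 0 + 0 + 0.56 + 0.72 + 0.44 + 0.42 + 0.24 + 0.06 + 0 = 2.44
R0 > 1, so the population is growing.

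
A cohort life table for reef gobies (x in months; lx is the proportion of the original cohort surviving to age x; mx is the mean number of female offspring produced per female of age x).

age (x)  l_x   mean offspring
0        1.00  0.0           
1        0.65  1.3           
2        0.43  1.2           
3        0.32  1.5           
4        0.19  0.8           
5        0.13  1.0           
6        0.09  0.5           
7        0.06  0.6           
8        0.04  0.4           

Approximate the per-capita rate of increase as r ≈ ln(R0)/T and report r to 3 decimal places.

0.339

R0 = Σ lx·mx = 0 + 0.845 + 0.516 + 0.48 + 0.152 + 0.13 + 0.045 + 0.036 + 0.016 = 2.22
Σ x·lx·mx = 5.225; T = 5.225/2.22 = 2.3536…
r ≈ ln(R0)/T = ln(2.22)/2.3536… = 0.33885… → 0.339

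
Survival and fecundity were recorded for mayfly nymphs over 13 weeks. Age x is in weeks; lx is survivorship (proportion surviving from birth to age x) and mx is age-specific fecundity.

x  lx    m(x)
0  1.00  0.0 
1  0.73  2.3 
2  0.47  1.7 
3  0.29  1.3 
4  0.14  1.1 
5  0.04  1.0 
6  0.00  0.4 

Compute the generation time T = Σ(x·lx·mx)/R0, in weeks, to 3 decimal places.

1.713

lx·mx: 0, 1.679, 0.799, 0.377, 0.154, 0.04, 0 → R0 = 3.049
x·lx·mx: 0, 1.679, 1.598, 1.131, 0.616, 0.2, 0 → Σ = 5.224
T = 5.224 / 3.049 = 1.713349… → 1.713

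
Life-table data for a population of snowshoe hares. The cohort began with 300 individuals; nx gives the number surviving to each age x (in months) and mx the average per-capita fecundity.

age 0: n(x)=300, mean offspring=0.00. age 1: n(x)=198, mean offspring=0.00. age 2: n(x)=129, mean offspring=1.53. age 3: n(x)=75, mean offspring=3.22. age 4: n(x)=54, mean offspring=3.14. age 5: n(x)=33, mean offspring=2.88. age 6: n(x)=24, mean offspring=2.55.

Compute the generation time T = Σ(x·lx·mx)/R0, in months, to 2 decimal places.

3.45

lx = nx/n0 = nx/300: 1, 0.66, 0.43, 0.25, 0.18, 0.11, 0.08
lx·mx: 0, 0, 0.6579, 0.805, 0.5652, 0.3168, 0.204 → R0 = 2.5489
x·lx·mx: 0, 0, 1.3158, 2.415, 2.2608, 1.584, 1.224 → Σ = 8.7996
T = 8.7996 / 2.5489 = 3.452313… → 3.45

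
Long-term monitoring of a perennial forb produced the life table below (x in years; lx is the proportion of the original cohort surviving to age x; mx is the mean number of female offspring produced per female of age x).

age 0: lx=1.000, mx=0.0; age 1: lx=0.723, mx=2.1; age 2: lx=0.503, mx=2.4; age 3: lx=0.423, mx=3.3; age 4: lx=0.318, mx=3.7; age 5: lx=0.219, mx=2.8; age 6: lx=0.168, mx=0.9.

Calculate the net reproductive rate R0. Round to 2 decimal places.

lx·mx by age: 0, 1.5183, 1.2072, 1.3959, 1.1766, 0.6132, 0.1512
R0 = Σ lx·mx = 6.0624 → 6.06

6.06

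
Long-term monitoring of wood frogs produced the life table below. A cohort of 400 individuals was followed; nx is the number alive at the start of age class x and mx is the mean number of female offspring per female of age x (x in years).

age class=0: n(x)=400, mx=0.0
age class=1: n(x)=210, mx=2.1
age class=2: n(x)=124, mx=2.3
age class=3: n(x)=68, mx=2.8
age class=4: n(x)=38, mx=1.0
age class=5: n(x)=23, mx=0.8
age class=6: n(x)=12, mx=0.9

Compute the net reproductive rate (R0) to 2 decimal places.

lx = nx/n0 = nx/400: 1, 0.525, 0.31, 0.17, 0.095, 0.0575, 0.03
lx·mx by age: 0, 1.1025, 0.713, 0.476, 0.095, 0.046, 0.027
R0 = Σ lx·mx = 2.4595 → 2.46

2.46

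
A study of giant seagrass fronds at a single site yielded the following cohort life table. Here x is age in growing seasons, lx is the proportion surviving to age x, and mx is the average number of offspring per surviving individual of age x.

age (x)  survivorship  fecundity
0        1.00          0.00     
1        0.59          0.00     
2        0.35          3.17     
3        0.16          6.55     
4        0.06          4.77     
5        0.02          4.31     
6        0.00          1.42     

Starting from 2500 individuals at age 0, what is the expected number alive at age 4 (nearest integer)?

150

Expected survivors = N0 · l_4 = 2500 × 0.06 = 150 → 150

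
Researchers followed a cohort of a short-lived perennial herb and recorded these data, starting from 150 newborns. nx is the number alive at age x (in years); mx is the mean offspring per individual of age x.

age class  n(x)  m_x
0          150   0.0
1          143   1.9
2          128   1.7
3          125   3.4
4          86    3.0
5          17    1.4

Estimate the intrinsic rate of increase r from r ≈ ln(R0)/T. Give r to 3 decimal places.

lx = nx/n0 = nx/150: 1, 0.95333…, 0.85333…, 0.83333…, 0.57333…, 0.11333…
R0 = Σ lx·mx = 0 + 1.81133… + 1.45067… + 2.83333… + 1.72… + 0.15867… = 7.974…
Σ x·lx·mx = 20.886…; T = 20.886…/7.974… = 2.61926…
r ≈ ln(R0)/T = ln(7.974…)/2.61926… = 0.79266… → 0.793

0.793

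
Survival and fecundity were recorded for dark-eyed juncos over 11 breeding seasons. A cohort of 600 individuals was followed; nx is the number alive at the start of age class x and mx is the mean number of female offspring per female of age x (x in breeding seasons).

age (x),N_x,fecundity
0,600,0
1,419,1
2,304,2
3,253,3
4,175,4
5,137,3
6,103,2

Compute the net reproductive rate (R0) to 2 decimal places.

lx = nx/n0 = nx/600: 1, 0.69833…, 0.50667…, 0.42167…, 0.29167…, 0.22833…, 0.17167…
lx·mx by age: 0, 0.698333…, 1.013333…, 1.265…, 1.166667…, 0.685…, 0.343333…
R0 = Σ lx·mx = 5.171667… → 5.17

5.17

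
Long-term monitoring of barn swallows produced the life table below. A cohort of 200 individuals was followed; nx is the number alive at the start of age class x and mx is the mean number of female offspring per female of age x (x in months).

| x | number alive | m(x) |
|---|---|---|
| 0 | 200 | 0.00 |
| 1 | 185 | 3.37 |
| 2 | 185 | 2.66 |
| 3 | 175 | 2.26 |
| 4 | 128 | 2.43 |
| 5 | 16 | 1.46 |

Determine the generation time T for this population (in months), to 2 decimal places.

2.25

lx = nx/n0 = nx/200: 1, 0.925, 0.925, 0.875, 0.64, 0.08
lx·mx: 0, 3.11725, 2.4605, 1.9775, 1.5552, 0.1168 → R0 = 9.22725
x·lx·mx: 0, 3.11725, 4.921, 5.9325, 6.2208, 0.584 → Σ = 20.77555
T = 20.77555 / 9.22725 = 2.251543… → 2.25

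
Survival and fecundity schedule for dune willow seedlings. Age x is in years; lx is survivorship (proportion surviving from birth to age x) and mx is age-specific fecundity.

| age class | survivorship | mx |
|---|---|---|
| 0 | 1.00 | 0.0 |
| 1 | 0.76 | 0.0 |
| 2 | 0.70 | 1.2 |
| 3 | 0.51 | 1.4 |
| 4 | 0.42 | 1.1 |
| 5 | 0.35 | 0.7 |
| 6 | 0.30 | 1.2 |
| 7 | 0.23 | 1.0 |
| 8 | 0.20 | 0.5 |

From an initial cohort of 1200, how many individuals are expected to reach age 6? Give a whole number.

Expected survivors = N0 · l_6 = 1200 × 0.30 = 360 → 360

360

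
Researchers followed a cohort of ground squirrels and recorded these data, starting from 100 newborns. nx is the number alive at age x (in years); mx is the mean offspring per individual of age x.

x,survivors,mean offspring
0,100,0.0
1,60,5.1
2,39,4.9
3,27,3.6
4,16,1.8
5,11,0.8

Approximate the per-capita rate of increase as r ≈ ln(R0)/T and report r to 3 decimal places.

1.023

lx = nx/n0 = nx/100: 1, 0.6, 0.39, 0.27, 0.16, 0.11
R0 = Σ lx·mx = 0 + 3.06 + 1.911 + 0.972 + 0.288 + 0.088 = 6.319
Σ x·lx·mx = 11.39; T = 11.39/6.319 = 1.8025…
r ≈ ln(R0)/T = ln(6.319)/1.8025… = 1.02278… → 1.023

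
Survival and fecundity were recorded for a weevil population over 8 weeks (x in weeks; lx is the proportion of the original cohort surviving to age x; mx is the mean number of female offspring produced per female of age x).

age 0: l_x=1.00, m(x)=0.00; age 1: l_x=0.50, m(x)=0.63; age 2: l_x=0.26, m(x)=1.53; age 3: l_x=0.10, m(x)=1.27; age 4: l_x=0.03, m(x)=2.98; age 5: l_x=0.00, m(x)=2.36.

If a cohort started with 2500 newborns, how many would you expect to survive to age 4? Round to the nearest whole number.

75

Expected survivors = N0 · l_4 = 2500 × 0.03 = 75 → 75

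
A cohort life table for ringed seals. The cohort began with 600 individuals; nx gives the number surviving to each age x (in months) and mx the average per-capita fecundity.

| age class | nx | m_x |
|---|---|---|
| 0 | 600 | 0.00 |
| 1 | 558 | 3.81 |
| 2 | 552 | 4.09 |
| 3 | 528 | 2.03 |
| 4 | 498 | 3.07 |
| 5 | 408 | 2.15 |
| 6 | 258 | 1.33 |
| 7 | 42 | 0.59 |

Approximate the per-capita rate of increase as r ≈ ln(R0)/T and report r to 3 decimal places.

0.954

lx = nx/n0 = nx/600: 1, 0.93, 0.92, 0.88, 0.83, 0.68, 0.43, 0.07
R0 = Σ lx·mx = 0 + 3.5433 + 3.7628 + 1.7864 + 2.5481 + 1.462 + 0.5719 + 0.0413 = 13.7158
Σ x·lx·mx = 37.651; T = 37.651/13.7158 = 2.74508…
r ≈ ln(R0)/T = ln(13.7158)/2.74508… = 0.95391… → 0.954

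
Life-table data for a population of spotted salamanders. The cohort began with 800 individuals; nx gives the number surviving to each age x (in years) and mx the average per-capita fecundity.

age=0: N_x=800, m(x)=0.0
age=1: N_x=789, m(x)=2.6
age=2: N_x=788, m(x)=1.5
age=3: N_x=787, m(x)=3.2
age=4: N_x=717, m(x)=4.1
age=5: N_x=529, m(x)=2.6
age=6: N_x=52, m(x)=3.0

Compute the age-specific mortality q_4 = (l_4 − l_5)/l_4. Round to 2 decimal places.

0.26

lx = nx/n0 = nx/800: 1, 0.98625, 0.985, 0.98375, 0.89625, 0.66125, 0.065
q_4 = (l_4 − l_5) / l_4 = (0.89625 − 0.66125) / 0.89625
     = 0.235 / 0.89625 = 0.262204… → 0.26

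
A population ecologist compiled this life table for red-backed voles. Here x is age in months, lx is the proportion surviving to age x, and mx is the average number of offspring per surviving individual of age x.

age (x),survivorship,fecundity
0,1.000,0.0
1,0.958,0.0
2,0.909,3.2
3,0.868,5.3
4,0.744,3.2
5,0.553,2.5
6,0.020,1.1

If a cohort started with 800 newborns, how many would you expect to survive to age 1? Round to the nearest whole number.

Expected survivors = N0 · l_1 = 800 × 0.958 = 766.4 → 766

766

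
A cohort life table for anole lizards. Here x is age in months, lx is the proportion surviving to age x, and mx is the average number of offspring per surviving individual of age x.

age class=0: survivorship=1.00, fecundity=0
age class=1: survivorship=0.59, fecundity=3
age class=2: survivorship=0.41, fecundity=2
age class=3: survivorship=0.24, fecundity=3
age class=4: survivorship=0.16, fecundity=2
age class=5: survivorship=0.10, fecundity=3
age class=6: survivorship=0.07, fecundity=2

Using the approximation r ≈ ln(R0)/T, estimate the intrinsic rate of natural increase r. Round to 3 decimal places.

R0 = Σ lx·mx = 0 + 1.77 + 0.82 + 0.72 + 0.32 + 0.3 + 0.14 = 4.07
Σ x·lx·mx = 9.19; T = 9.19/4.07 = 2.25799…
r ≈ ln(R0)/T = ln(4.07)/2.25799… = 0.62164… → 0.622

0.622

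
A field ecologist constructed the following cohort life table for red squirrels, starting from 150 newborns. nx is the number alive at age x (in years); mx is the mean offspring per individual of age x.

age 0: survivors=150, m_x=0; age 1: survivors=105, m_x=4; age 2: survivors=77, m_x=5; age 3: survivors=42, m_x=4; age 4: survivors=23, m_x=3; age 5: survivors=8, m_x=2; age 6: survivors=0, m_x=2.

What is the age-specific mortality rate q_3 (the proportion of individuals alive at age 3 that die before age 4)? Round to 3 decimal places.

0.452

lx = nx/n0 = nx/150: 1, 0.7, 0.51333…, 0.28, 0.15333…, 0.05333…, 0
q_3 = (l_3 − l_4) / l_3 = (0.28 − 0.153333…) / 0.28
     = 0.126667… / 0.28 = 0.452381… → 0.452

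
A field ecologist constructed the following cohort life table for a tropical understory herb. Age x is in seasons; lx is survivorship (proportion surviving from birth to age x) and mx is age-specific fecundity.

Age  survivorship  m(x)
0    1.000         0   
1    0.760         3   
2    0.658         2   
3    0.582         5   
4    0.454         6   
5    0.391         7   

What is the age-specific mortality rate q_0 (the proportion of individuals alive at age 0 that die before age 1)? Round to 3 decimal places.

0.240

q_0 = (l_0 − l_1) / l_0 = (1 − 0.76) / 1
     = 0.24 / 1 = 0.24 → 0.240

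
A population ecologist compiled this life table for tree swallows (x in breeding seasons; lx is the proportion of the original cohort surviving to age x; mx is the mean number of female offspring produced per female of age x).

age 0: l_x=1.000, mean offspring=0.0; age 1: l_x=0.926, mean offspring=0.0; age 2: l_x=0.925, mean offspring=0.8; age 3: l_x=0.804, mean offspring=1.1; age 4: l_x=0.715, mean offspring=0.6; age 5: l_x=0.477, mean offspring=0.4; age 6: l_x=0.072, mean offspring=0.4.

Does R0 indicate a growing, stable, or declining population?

R0 = Σ lx·mx = 0 + 0 + 0.74 + 0.8844 + 0.429 + 0.1908 + 0.0288 = 2.273
R0 > 1, so the population is growing.

growing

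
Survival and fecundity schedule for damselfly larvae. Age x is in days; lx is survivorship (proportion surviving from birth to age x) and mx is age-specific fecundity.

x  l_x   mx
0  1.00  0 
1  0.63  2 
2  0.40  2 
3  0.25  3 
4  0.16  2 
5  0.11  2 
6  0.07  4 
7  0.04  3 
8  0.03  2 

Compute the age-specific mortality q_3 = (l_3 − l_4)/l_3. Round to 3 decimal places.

q_3 = (l_3 − l_4) / l_3 = (0.25 − 0.16) / 0.25
     = 0.09 / 0.25 = 0.36 → 0.360

0.360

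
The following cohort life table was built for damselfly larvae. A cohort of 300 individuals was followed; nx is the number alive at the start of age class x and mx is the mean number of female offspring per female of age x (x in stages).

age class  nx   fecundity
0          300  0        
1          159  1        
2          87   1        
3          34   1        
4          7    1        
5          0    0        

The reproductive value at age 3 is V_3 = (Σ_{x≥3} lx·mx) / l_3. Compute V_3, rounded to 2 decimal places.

1.21

lx = nx/n0 = nx/300: 1, 0.53, 0.29, 0.11333…, 0.02333…, 0
lx·mx for x ≥ 3: 0.113333…, 0.023333…, 0 → sum = 0.136667…
V_3 = 0.136667… / l_3 = 0.136667… / 0.113333… = 1.205882… → 1.21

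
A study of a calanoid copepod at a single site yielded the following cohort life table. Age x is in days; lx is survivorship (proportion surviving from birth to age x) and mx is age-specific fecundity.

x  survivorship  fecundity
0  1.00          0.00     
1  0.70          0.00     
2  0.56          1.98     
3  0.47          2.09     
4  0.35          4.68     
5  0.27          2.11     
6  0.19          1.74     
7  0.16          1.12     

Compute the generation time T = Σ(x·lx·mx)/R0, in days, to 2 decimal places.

3.70

lx·mx: 0, 0, 1.1088, 0.9823, 1.638, 0.5697, 0.3306, 0.1792 → R0 = 4.8086
x·lx·mx: 0, 0, 2.2176, 2.9469, 6.552, 2.8485, 1.9836, 1.2544 → Σ = 17.803
T = 17.803 / 4.8086 = 3.702325… → 3.70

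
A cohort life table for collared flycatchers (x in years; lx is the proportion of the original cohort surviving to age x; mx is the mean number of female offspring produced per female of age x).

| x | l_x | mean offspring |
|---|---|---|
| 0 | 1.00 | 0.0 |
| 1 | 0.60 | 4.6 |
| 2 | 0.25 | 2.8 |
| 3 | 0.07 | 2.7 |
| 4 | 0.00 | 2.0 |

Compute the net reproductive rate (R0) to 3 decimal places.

lx·mx by age: 0, 2.76, 0.7, 0.189, 0
R0 = Σ lx·mx = 3.649 → 3.649

3.649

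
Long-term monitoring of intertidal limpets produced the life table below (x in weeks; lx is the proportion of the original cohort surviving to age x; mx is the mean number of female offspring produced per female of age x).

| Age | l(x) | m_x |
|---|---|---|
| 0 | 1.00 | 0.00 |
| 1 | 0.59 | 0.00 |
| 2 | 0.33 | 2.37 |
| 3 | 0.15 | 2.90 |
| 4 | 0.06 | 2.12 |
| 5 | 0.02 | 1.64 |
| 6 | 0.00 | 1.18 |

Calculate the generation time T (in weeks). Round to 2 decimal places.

lx·mx: 0, 0, 0.7821, 0.435, 0.1272, 0.0328, 0 → R0 = 1.3771
x·lx·mx: 0, 0, 1.5642, 1.305, 0.5088, 0.164, 0 → Σ = 3.542
T = 3.542 / 1.3771 = 2.572072… → 2.57

2.57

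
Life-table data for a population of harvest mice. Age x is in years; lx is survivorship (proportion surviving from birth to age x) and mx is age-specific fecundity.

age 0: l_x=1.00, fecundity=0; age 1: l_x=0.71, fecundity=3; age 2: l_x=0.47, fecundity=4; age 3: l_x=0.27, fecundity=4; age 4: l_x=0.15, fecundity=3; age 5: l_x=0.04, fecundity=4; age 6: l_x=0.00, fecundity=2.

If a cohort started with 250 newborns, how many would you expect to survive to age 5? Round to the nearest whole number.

10

Expected survivors = N0 · l_5 = 250 × 0.04 = 10 → 10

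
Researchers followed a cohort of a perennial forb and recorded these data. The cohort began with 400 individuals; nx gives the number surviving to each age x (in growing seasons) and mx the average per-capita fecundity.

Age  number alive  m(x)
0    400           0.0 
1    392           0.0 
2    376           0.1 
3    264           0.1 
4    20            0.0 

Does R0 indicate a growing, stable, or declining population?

lx = nx/n0 = nx/400: 1, 0.98, 0.94, 0.66, 0.05
R0 = Σ lx·mx = 0 + 0 + 0.094 + 0.066 + 0 = 0.16
R0 < 1, so the population is declining.

declining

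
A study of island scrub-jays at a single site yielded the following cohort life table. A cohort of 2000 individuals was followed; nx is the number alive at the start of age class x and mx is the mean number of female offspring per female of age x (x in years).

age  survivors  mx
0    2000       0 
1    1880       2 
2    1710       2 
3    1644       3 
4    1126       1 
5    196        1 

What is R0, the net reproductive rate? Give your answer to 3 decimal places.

6.717

lx = nx/n0 = nx/2000: 1, 0.94, 0.855, 0.822, 0.563, 0.098
lx·mx by age: 0, 1.88, 1.71, 2.466, 0.563, 0.098
R0 = Σ lx·mx = 6.717 → 6.717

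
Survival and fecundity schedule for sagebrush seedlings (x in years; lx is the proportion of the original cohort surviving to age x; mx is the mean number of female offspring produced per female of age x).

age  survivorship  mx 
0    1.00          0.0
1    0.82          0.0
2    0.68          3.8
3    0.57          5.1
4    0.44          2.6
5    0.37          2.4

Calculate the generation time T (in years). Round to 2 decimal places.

3.04

lx·mx: 0, 0, 2.584, 2.907, 1.144, 0.888 → R0 = 7.523
x·lx·mx: 0, 0, 5.168, 8.721, 4.576, 4.44 → Σ = 22.905
T = 22.905 / 7.523 = 3.044663… → 3.04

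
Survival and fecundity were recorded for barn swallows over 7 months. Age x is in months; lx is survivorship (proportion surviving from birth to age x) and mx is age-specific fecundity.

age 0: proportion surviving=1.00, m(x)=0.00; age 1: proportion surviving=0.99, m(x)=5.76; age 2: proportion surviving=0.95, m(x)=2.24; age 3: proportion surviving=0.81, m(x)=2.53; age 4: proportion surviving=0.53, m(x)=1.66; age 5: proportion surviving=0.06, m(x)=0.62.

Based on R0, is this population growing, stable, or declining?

R0 = Σ lx·mx = 0 + 5.7024 + 2.128 + 2.0493 + 0.8798 + 0.0372 = 10.7967
R0 > 1, so the population is growing.

growing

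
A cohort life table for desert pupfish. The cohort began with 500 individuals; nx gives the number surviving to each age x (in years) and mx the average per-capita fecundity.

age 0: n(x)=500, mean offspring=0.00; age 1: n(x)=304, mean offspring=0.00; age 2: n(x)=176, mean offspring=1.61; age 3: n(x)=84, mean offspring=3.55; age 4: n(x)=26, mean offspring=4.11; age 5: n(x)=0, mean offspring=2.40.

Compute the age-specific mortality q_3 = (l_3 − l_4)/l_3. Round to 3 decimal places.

lx = nx/n0 = nx/500: 1, 0.608, 0.352, 0.168, 0.052, 0
q_3 = (l_3 − l_4) / l_3 = (0.168 − 0.052) / 0.168
     = 0.116 / 0.168 = 0.690476… → 0.690

0.690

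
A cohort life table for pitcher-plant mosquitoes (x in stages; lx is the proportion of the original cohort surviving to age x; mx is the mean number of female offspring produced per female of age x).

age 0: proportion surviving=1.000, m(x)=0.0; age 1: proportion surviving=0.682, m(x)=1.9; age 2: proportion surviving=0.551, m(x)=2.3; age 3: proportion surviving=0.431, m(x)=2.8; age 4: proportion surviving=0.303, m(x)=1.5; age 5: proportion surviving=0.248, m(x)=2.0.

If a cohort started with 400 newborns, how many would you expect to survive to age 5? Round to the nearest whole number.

Expected survivors = N0 · l_5 = 400 × 0.248 = 99.2 → 99

99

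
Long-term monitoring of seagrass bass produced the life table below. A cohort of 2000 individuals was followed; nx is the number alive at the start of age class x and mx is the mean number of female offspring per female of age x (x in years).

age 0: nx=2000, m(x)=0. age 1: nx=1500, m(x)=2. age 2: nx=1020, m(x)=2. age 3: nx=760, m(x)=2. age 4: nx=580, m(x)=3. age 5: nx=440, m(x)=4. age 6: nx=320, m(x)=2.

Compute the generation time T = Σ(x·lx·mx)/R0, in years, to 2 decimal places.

2.92

lx = nx/n0 = nx/2000: 1, 0.75, 0.51, 0.38, 0.29, 0.22, 0.16
lx·mx: 0, 1.5, 1.02, 0.76, 0.87, 0.88, 0.32 → R0 = 5.35
x·lx·mx: 0, 1.5, 2.04, 2.28, 3.48, 4.4, 1.92 → Σ = 15.62
T = 15.62 / 5.35 = 2.919626… → 2.92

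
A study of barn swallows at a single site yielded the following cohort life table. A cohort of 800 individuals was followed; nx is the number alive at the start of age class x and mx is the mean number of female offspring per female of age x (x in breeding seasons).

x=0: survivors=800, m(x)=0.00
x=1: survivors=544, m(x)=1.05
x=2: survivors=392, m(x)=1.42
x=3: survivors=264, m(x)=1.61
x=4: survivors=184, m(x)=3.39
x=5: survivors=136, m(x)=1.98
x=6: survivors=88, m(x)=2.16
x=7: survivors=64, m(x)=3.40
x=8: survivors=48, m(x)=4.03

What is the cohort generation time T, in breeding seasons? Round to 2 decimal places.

lx = nx/n0 = nx/800: 1, 0.68, 0.49, 0.33, 0.23, 0.17, 0.11, 0.08, 0.06
lx·mx: 0, 0.714, 0.6958, 0.5313, 0.7797, 0.3366, 0.2376, 0.272, 0.2418 → R0 = 3.8088
x·lx·mx: 0, 0.714, 1.3916, 1.5939, 3.1188, 1.683, 1.4256, 1.904, 1.9344 → Σ = 13.7653
T = 13.7653 / 3.8088 = 3.614078… → 3.61

3.61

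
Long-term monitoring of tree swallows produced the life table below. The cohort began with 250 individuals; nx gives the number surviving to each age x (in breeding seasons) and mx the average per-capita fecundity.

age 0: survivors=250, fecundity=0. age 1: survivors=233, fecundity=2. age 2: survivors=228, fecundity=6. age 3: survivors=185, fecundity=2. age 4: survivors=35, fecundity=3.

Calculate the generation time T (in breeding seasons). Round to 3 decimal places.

2.049

lx = nx/n0 = nx/250: 1, 0.932, 0.912, 0.74, 0.14
lx·mx: 0, 1.864, 5.472, 1.48, 0.42 → R0 = 9.236
x·lx·mx: 0, 1.864, 10.944, 4.44, 1.68 → Σ = 18.928
T = 18.928 / 9.236 = 2.049372… → 2.049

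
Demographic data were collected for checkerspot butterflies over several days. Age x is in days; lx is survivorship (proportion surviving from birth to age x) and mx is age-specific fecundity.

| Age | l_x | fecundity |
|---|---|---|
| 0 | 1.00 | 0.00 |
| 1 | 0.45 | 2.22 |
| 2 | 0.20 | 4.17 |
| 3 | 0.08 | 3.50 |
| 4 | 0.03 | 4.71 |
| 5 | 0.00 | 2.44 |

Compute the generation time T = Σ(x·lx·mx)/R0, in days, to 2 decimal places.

1.81

lx·mx: 0, 0.999, 0.834, 0.28, 0.1413, 0 → R0 = 2.2543
x·lx·mx: 0, 0.999, 1.668, 0.84, 0.5652, 0 → Σ = 4.0722
T = 4.0722 / 2.2543 = 1.806414… → 1.81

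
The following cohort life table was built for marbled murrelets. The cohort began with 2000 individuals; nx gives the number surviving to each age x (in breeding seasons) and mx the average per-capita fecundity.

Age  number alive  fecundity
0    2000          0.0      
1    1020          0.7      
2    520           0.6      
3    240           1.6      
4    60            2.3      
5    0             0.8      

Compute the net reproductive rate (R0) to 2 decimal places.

0.77

lx = nx/n0 = nx/2000: 1, 0.51, 0.26, 0.12, 0.03, 0
lx·mx by age: 0, 0.357, 0.156, 0.192, 0.069, 0
R0 = Σ lx·mx = 0.774 → 0.77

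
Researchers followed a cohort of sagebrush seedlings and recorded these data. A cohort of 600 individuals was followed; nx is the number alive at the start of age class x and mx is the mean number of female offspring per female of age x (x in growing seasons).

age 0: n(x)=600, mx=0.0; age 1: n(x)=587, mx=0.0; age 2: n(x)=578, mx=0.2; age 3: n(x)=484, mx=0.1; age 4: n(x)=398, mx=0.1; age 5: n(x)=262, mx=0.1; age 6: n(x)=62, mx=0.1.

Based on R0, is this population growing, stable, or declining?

declining

lx = nx/n0 = nx/600: 1, 0.97833…, 0.96333…, 0.80667…, 0.66333…, 0.43667…, 0.10333…
R0 = Σ lx·mx = 0 + 0 + 0.192667… + 0.080667… + 0.066333… + 0.043667… + 0.010333… = 0.393667…
R0 < 1, so the population is declining.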